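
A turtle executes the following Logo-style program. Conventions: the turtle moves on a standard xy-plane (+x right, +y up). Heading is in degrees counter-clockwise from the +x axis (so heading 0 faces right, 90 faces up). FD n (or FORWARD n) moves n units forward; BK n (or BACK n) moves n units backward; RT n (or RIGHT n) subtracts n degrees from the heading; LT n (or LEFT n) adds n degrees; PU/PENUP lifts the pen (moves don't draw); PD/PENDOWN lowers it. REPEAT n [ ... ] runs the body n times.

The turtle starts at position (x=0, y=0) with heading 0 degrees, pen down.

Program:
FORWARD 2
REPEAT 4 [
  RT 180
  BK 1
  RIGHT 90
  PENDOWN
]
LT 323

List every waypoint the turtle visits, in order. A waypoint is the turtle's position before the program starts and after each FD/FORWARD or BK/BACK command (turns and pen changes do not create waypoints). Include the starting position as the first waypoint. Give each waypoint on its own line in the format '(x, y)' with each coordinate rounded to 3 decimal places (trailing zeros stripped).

Executing turtle program step by step:
Start: pos=(0,0), heading=0, pen down
FD 2: (0,0) -> (2,0) [heading=0, draw]
REPEAT 4 [
  -- iteration 1/4 --
  RT 180: heading 0 -> 180
  BK 1: (2,0) -> (3,0) [heading=180, draw]
  RT 90: heading 180 -> 90
  PD: pen down
  -- iteration 2/4 --
  RT 180: heading 90 -> 270
  BK 1: (3,0) -> (3,1) [heading=270, draw]
  RT 90: heading 270 -> 180
  PD: pen down
  -- iteration 3/4 --
  RT 180: heading 180 -> 0
  BK 1: (3,1) -> (2,1) [heading=0, draw]
  RT 90: heading 0 -> 270
  PD: pen down
  -- iteration 4/4 --
  RT 180: heading 270 -> 90
  BK 1: (2,1) -> (2,0) [heading=90, draw]
  RT 90: heading 90 -> 0
  PD: pen down
]
LT 323: heading 0 -> 323
Final: pos=(2,0), heading=323, 5 segment(s) drawn
Waypoints (6 total):
(0, 0)
(2, 0)
(3, 0)
(3, 1)
(2, 1)
(2, 0)

Answer: (0, 0)
(2, 0)
(3, 0)
(3, 1)
(2, 1)
(2, 0)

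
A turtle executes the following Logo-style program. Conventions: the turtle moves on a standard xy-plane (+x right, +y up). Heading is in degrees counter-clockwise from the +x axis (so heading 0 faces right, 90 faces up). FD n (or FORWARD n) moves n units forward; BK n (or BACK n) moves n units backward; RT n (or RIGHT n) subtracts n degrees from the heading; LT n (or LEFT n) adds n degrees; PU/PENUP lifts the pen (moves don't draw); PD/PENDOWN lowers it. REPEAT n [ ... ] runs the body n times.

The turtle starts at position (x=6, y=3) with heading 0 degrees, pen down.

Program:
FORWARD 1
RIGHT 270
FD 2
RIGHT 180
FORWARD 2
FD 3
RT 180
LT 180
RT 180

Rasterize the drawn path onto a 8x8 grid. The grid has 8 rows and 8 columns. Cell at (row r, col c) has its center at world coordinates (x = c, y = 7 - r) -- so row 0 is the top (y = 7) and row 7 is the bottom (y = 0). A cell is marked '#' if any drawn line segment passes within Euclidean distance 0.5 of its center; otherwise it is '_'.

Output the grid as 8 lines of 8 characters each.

Segment 0: (6,3) -> (7,3)
Segment 1: (7,3) -> (7,5)
Segment 2: (7,5) -> (7,3)
Segment 3: (7,3) -> (7,0)

Answer: ________
________
_______#
_______#
______##
_______#
_______#
_______#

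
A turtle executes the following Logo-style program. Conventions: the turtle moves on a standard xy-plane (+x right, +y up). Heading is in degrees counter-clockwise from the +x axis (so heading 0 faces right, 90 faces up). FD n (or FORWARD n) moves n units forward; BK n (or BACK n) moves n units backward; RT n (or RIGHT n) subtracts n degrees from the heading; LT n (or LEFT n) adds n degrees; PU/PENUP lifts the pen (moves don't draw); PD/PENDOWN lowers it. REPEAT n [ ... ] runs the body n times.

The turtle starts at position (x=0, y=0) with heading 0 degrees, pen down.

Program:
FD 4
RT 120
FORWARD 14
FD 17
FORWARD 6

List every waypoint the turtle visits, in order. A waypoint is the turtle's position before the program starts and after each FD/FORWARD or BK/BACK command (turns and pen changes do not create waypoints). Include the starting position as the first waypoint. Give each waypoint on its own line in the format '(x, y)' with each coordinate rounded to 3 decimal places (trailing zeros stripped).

Answer: (0, 0)
(4, 0)
(-3, -12.124)
(-11.5, -26.847)
(-14.5, -32.043)

Derivation:
Executing turtle program step by step:
Start: pos=(0,0), heading=0, pen down
FD 4: (0,0) -> (4,0) [heading=0, draw]
RT 120: heading 0 -> 240
FD 14: (4,0) -> (-3,-12.124) [heading=240, draw]
FD 17: (-3,-12.124) -> (-11.5,-26.847) [heading=240, draw]
FD 6: (-11.5,-26.847) -> (-14.5,-32.043) [heading=240, draw]
Final: pos=(-14.5,-32.043), heading=240, 4 segment(s) drawn
Waypoints (5 total):
(0, 0)
(4, 0)
(-3, -12.124)
(-11.5, -26.847)
(-14.5, -32.043)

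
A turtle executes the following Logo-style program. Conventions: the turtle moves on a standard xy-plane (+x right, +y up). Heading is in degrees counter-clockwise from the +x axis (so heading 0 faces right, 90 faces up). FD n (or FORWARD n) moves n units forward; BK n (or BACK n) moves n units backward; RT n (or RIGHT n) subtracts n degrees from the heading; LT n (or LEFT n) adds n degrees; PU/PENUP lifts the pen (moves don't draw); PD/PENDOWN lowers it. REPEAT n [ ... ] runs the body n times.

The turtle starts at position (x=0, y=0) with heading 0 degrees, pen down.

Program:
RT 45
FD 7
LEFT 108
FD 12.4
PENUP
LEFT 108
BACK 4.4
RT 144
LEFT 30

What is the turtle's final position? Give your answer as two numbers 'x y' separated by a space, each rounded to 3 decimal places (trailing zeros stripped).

Answer: 14.925 5.41

Derivation:
Executing turtle program step by step:
Start: pos=(0,0), heading=0, pen down
RT 45: heading 0 -> 315
FD 7: (0,0) -> (4.95,-4.95) [heading=315, draw]
LT 108: heading 315 -> 63
FD 12.4: (4.95,-4.95) -> (10.579,6.099) [heading=63, draw]
PU: pen up
LT 108: heading 63 -> 171
BK 4.4: (10.579,6.099) -> (14.925,5.41) [heading=171, move]
RT 144: heading 171 -> 27
LT 30: heading 27 -> 57
Final: pos=(14.925,5.41), heading=57, 2 segment(s) drawn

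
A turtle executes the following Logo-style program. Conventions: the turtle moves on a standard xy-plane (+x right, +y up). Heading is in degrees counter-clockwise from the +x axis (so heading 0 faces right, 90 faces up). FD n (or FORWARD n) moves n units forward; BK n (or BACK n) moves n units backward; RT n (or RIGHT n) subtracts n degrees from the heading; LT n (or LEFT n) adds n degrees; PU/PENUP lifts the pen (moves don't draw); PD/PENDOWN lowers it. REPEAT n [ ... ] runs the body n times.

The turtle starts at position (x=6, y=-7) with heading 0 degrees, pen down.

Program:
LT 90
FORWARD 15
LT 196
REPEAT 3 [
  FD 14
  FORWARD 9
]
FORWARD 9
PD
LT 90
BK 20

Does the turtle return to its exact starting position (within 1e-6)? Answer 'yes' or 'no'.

Answer: no

Derivation:
Executing turtle program step by step:
Start: pos=(6,-7), heading=0, pen down
LT 90: heading 0 -> 90
FD 15: (6,-7) -> (6,8) [heading=90, draw]
LT 196: heading 90 -> 286
REPEAT 3 [
  -- iteration 1/3 --
  FD 14: (6,8) -> (9.859,-5.458) [heading=286, draw]
  FD 9: (9.859,-5.458) -> (12.34,-14.109) [heading=286, draw]
  -- iteration 2/3 --
  FD 14: (12.34,-14.109) -> (16.199,-27.567) [heading=286, draw]
  FD 9: (16.199,-27.567) -> (18.679,-36.218) [heading=286, draw]
  -- iteration 3/3 --
  FD 14: (18.679,-36.218) -> (22.538,-49.676) [heading=286, draw]
  FD 9: (22.538,-49.676) -> (25.019,-58.327) [heading=286, draw]
]
FD 9: (25.019,-58.327) -> (27.5,-66.978) [heading=286, draw]
PD: pen down
LT 90: heading 286 -> 16
BK 20: (27.5,-66.978) -> (8.274,-72.491) [heading=16, draw]
Final: pos=(8.274,-72.491), heading=16, 9 segment(s) drawn

Start position: (6, -7)
Final position: (8.274, -72.491)
Distance = 65.531; >= 1e-6 -> NOT closed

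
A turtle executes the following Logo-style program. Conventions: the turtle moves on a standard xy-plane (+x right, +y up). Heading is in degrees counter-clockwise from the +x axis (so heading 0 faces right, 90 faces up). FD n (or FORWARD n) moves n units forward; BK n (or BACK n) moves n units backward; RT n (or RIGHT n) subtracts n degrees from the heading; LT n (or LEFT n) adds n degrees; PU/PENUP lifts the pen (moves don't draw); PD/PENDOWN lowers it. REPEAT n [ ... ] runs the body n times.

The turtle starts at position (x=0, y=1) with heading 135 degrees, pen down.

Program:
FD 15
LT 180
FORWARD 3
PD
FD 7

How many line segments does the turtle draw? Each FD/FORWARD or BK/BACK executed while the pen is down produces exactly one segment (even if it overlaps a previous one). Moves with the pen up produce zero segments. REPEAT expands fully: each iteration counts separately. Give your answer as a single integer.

Executing turtle program step by step:
Start: pos=(0,1), heading=135, pen down
FD 15: (0,1) -> (-10.607,11.607) [heading=135, draw]
LT 180: heading 135 -> 315
FD 3: (-10.607,11.607) -> (-8.485,9.485) [heading=315, draw]
PD: pen down
FD 7: (-8.485,9.485) -> (-3.536,4.536) [heading=315, draw]
Final: pos=(-3.536,4.536), heading=315, 3 segment(s) drawn
Segments drawn: 3

Answer: 3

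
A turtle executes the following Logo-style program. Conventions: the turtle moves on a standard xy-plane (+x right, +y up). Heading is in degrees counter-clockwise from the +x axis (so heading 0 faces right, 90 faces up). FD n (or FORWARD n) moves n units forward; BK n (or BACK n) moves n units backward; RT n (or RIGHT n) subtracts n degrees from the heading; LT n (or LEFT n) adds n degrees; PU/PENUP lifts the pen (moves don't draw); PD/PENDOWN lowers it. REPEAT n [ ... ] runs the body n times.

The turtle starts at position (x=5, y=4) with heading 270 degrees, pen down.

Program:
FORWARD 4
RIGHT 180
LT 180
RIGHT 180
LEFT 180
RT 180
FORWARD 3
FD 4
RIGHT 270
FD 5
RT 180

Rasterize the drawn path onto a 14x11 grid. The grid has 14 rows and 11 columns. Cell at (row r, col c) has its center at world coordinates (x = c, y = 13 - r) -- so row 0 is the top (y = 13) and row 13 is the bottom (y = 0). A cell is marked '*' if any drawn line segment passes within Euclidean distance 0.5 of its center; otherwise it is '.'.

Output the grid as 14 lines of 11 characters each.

Answer: ...........
...........
...........
...........
...........
...........
******.....
.....*.....
.....*.....
.....*.....
.....*.....
.....*.....
.....*.....
.....*.....

Derivation:
Segment 0: (5,4) -> (5,0)
Segment 1: (5,0) -> (5,3)
Segment 2: (5,3) -> (5,7)
Segment 3: (5,7) -> (-0,7)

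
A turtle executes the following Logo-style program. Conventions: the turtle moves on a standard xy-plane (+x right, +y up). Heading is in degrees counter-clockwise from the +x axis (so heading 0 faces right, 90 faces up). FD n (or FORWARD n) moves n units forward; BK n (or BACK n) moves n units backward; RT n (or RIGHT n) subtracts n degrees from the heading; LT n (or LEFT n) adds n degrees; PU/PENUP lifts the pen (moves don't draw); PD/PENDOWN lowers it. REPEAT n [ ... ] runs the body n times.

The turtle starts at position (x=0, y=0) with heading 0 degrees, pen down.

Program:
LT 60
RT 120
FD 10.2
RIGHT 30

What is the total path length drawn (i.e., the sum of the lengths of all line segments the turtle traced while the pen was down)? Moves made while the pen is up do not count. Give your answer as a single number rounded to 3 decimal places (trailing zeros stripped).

Answer: 10.2

Derivation:
Executing turtle program step by step:
Start: pos=(0,0), heading=0, pen down
LT 60: heading 0 -> 60
RT 120: heading 60 -> 300
FD 10.2: (0,0) -> (5.1,-8.833) [heading=300, draw]
RT 30: heading 300 -> 270
Final: pos=(5.1,-8.833), heading=270, 1 segment(s) drawn

Segment lengths:
  seg 1: (0,0) -> (5.1,-8.833), length = 10.2
Total = 10.2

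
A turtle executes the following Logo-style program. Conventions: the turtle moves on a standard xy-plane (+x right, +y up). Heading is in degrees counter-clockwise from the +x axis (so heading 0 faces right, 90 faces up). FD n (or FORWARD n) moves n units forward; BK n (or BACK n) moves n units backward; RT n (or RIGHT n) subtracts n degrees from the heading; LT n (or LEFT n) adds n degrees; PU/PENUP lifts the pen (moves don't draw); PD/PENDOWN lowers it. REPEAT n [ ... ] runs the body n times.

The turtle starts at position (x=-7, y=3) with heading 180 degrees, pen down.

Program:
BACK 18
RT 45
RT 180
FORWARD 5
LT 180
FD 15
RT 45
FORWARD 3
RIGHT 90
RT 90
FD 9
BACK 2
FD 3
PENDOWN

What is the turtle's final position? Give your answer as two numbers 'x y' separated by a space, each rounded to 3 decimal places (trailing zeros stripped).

Answer: 3.929 3.071

Derivation:
Executing turtle program step by step:
Start: pos=(-7,3), heading=180, pen down
BK 18: (-7,3) -> (11,3) [heading=180, draw]
RT 45: heading 180 -> 135
RT 180: heading 135 -> 315
FD 5: (11,3) -> (14.536,-0.536) [heading=315, draw]
LT 180: heading 315 -> 135
FD 15: (14.536,-0.536) -> (3.929,10.071) [heading=135, draw]
RT 45: heading 135 -> 90
FD 3: (3.929,10.071) -> (3.929,13.071) [heading=90, draw]
RT 90: heading 90 -> 0
RT 90: heading 0 -> 270
FD 9: (3.929,13.071) -> (3.929,4.071) [heading=270, draw]
BK 2: (3.929,4.071) -> (3.929,6.071) [heading=270, draw]
FD 3: (3.929,6.071) -> (3.929,3.071) [heading=270, draw]
PD: pen down
Final: pos=(3.929,3.071), heading=270, 7 segment(s) drawn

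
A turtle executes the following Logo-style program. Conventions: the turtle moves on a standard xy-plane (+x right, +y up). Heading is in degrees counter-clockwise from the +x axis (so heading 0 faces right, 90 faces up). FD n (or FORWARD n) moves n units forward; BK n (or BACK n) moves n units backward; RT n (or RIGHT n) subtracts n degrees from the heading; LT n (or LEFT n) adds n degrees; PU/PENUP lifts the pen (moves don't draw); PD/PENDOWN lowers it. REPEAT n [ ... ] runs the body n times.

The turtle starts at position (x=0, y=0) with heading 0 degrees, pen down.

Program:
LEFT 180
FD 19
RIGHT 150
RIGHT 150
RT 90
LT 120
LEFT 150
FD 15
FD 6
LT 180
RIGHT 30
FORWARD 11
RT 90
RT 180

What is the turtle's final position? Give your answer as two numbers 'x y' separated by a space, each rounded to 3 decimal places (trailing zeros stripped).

Answer: -18.026 12.687

Derivation:
Executing turtle program step by step:
Start: pos=(0,0), heading=0, pen down
LT 180: heading 0 -> 180
FD 19: (0,0) -> (-19,0) [heading=180, draw]
RT 150: heading 180 -> 30
RT 150: heading 30 -> 240
RT 90: heading 240 -> 150
LT 120: heading 150 -> 270
LT 150: heading 270 -> 60
FD 15: (-19,0) -> (-11.5,12.99) [heading=60, draw]
FD 6: (-11.5,12.99) -> (-8.5,18.187) [heading=60, draw]
LT 180: heading 60 -> 240
RT 30: heading 240 -> 210
FD 11: (-8.5,18.187) -> (-18.026,12.687) [heading=210, draw]
RT 90: heading 210 -> 120
RT 180: heading 120 -> 300
Final: pos=(-18.026,12.687), heading=300, 4 segment(s) drawn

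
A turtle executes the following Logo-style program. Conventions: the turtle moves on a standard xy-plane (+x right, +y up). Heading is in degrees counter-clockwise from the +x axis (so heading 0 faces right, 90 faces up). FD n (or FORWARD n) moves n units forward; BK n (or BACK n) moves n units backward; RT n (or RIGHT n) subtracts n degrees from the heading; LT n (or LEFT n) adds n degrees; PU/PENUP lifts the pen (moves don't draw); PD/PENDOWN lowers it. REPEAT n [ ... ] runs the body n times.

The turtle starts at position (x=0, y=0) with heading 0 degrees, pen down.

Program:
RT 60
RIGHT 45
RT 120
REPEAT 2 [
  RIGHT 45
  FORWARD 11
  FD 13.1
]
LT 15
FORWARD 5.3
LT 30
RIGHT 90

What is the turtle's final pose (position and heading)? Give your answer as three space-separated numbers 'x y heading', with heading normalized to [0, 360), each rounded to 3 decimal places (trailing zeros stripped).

Answer: 19.691 45.731 0

Derivation:
Executing turtle program step by step:
Start: pos=(0,0), heading=0, pen down
RT 60: heading 0 -> 300
RT 45: heading 300 -> 255
RT 120: heading 255 -> 135
REPEAT 2 [
  -- iteration 1/2 --
  RT 45: heading 135 -> 90
  FD 11: (0,0) -> (0,11) [heading=90, draw]
  FD 13.1: (0,11) -> (0,24.1) [heading=90, draw]
  -- iteration 2/2 --
  RT 45: heading 90 -> 45
  FD 11: (0,24.1) -> (7.778,31.878) [heading=45, draw]
  FD 13.1: (7.778,31.878) -> (17.041,41.141) [heading=45, draw]
]
LT 15: heading 45 -> 60
FD 5.3: (17.041,41.141) -> (19.691,45.731) [heading=60, draw]
LT 30: heading 60 -> 90
RT 90: heading 90 -> 0
Final: pos=(19.691,45.731), heading=0, 5 segment(s) drawn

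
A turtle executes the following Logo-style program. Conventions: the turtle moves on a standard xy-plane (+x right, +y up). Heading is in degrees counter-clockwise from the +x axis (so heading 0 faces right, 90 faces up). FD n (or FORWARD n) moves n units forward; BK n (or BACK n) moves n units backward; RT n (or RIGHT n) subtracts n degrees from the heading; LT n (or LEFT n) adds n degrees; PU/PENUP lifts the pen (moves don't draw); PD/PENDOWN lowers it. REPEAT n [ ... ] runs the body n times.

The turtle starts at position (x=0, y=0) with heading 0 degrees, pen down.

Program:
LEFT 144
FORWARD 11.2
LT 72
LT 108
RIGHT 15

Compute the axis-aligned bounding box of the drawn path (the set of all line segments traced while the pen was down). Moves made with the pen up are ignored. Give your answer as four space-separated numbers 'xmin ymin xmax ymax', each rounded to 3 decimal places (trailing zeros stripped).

Executing turtle program step by step:
Start: pos=(0,0), heading=0, pen down
LT 144: heading 0 -> 144
FD 11.2: (0,0) -> (-9.061,6.583) [heading=144, draw]
LT 72: heading 144 -> 216
LT 108: heading 216 -> 324
RT 15: heading 324 -> 309
Final: pos=(-9.061,6.583), heading=309, 1 segment(s) drawn

Segment endpoints: x in {-9.061, 0}, y in {0, 6.583}
xmin=-9.061, ymin=0, xmax=0, ymax=6.583

Answer: -9.061 0 0 6.583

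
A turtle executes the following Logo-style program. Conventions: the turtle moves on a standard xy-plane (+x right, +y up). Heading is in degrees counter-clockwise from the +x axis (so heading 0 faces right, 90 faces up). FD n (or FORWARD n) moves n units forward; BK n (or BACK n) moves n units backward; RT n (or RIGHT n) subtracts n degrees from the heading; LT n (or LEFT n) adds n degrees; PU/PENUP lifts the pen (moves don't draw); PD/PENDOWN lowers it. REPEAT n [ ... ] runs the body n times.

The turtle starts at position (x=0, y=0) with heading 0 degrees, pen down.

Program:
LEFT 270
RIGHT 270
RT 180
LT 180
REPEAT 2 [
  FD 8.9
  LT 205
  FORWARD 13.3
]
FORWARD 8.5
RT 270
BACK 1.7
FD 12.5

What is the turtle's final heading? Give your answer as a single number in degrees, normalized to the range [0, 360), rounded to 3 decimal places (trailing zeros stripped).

Answer: 140

Derivation:
Executing turtle program step by step:
Start: pos=(0,0), heading=0, pen down
LT 270: heading 0 -> 270
RT 270: heading 270 -> 0
RT 180: heading 0 -> 180
LT 180: heading 180 -> 0
REPEAT 2 [
  -- iteration 1/2 --
  FD 8.9: (0,0) -> (8.9,0) [heading=0, draw]
  LT 205: heading 0 -> 205
  FD 13.3: (8.9,0) -> (-3.154,-5.621) [heading=205, draw]
  -- iteration 2/2 --
  FD 8.9: (-3.154,-5.621) -> (-11.22,-9.382) [heading=205, draw]
  LT 205: heading 205 -> 50
  FD 13.3: (-11.22,-9.382) -> (-2.671,0.806) [heading=50, draw]
]
FD 8.5: (-2.671,0.806) -> (2.793,7.318) [heading=50, draw]
RT 270: heading 50 -> 140
BK 1.7: (2.793,7.318) -> (4.095,6.225) [heading=140, draw]
FD 12.5: (4.095,6.225) -> (-5.481,14.26) [heading=140, draw]
Final: pos=(-5.481,14.26), heading=140, 7 segment(s) drawn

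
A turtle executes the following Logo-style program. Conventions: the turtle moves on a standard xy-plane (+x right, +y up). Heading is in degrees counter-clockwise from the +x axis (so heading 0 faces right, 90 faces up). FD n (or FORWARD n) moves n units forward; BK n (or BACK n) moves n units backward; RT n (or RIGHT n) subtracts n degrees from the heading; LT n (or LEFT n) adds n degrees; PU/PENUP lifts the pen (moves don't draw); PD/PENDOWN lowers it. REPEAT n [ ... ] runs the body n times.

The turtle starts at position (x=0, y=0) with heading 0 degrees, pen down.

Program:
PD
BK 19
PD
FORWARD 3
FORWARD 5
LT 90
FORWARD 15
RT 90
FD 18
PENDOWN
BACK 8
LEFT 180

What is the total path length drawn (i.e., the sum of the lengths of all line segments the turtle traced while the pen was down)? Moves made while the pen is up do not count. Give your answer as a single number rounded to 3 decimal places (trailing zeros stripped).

Executing turtle program step by step:
Start: pos=(0,0), heading=0, pen down
PD: pen down
BK 19: (0,0) -> (-19,0) [heading=0, draw]
PD: pen down
FD 3: (-19,0) -> (-16,0) [heading=0, draw]
FD 5: (-16,0) -> (-11,0) [heading=0, draw]
LT 90: heading 0 -> 90
FD 15: (-11,0) -> (-11,15) [heading=90, draw]
RT 90: heading 90 -> 0
FD 18: (-11,15) -> (7,15) [heading=0, draw]
PD: pen down
BK 8: (7,15) -> (-1,15) [heading=0, draw]
LT 180: heading 0 -> 180
Final: pos=(-1,15), heading=180, 6 segment(s) drawn

Segment lengths:
  seg 1: (0,0) -> (-19,0), length = 19
  seg 2: (-19,0) -> (-16,0), length = 3
  seg 3: (-16,0) -> (-11,0), length = 5
  seg 4: (-11,0) -> (-11,15), length = 15
  seg 5: (-11,15) -> (7,15), length = 18
  seg 6: (7,15) -> (-1,15), length = 8
Total = 68

Answer: 68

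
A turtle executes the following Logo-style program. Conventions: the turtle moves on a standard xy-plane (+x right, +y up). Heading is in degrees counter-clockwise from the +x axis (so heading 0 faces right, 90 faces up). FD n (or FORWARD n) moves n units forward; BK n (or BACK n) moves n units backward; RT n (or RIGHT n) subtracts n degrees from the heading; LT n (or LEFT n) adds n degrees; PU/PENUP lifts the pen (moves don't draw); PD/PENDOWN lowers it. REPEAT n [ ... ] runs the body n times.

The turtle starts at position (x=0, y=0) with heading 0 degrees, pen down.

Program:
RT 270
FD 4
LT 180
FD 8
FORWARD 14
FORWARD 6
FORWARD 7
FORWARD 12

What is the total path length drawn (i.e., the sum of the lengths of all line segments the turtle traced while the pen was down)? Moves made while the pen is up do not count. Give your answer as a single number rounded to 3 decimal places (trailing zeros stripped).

Executing turtle program step by step:
Start: pos=(0,0), heading=0, pen down
RT 270: heading 0 -> 90
FD 4: (0,0) -> (0,4) [heading=90, draw]
LT 180: heading 90 -> 270
FD 8: (0,4) -> (0,-4) [heading=270, draw]
FD 14: (0,-4) -> (0,-18) [heading=270, draw]
FD 6: (0,-18) -> (0,-24) [heading=270, draw]
FD 7: (0,-24) -> (0,-31) [heading=270, draw]
FD 12: (0,-31) -> (0,-43) [heading=270, draw]
Final: pos=(0,-43), heading=270, 6 segment(s) drawn

Segment lengths:
  seg 1: (0,0) -> (0,4), length = 4
  seg 2: (0,4) -> (0,-4), length = 8
  seg 3: (0,-4) -> (0,-18), length = 14
  seg 4: (0,-18) -> (0,-24), length = 6
  seg 5: (0,-24) -> (0,-31), length = 7
  seg 6: (0,-31) -> (0,-43), length = 12
Total = 51

Answer: 51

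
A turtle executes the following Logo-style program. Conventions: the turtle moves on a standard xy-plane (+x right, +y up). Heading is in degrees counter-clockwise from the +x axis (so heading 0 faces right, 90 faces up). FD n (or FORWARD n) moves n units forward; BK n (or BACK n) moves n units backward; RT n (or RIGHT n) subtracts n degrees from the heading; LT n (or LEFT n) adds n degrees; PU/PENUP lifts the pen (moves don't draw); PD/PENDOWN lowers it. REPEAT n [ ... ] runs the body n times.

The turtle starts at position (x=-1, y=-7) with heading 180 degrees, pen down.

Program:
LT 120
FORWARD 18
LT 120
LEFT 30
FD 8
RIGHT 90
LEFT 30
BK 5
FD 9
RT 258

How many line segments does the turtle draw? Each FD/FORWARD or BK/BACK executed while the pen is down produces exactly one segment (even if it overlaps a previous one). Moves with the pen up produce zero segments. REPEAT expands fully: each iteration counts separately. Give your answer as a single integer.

Answer: 4

Derivation:
Executing turtle program step by step:
Start: pos=(-1,-7), heading=180, pen down
LT 120: heading 180 -> 300
FD 18: (-1,-7) -> (8,-22.588) [heading=300, draw]
LT 120: heading 300 -> 60
LT 30: heading 60 -> 90
FD 8: (8,-22.588) -> (8,-14.588) [heading=90, draw]
RT 90: heading 90 -> 0
LT 30: heading 0 -> 30
BK 5: (8,-14.588) -> (3.67,-17.088) [heading=30, draw]
FD 9: (3.67,-17.088) -> (11.464,-12.588) [heading=30, draw]
RT 258: heading 30 -> 132
Final: pos=(11.464,-12.588), heading=132, 4 segment(s) drawn
Segments drawn: 4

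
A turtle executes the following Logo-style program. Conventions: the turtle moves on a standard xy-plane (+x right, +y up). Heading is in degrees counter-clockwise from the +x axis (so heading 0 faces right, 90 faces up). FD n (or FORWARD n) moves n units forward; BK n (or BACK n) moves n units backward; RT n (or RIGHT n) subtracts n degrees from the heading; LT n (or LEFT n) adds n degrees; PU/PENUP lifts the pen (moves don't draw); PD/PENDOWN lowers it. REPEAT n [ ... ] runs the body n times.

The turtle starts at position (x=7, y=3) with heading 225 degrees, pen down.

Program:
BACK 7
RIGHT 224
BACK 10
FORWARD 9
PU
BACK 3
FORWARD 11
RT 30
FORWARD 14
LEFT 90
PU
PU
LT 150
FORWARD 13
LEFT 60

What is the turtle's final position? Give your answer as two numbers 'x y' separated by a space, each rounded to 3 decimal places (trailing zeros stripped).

Executing turtle program step by step:
Start: pos=(7,3), heading=225, pen down
BK 7: (7,3) -> (11.95,7.95) [heading=225, draw]
RT 224: heading 225 -> 1
BK 10: (11.95,7.95) -> (1.951,7.775) [heading=1, draw]
FD 9: (1.951,7.775) -> (10.95,7.932) [heading=1, draw]
PU: pen up
BK 3: (10.95,7.932) -> (7.95,7.88) [heading=1, move]
FD 11: (7.95,7.88) -> (18.949,8.072) [heading=1, move]
RT 30: heading 1 -> 331
FD 14: (18.949,8.072) -> (31.193,1.285) [heading=331, move]
LT 90: heading 331 -> 61
PU: pen up
PU: pen up
LT 150: heading 61 -> 211
FD 13: (31.193,1.285) -> (20.05,-5.411) [heading=211, move]
LT 60: heading 211 -> 271
Final: pos=(20.05,-5.411), heading=271, 3 segment(s) drawn

Answer: 20.05 -5.411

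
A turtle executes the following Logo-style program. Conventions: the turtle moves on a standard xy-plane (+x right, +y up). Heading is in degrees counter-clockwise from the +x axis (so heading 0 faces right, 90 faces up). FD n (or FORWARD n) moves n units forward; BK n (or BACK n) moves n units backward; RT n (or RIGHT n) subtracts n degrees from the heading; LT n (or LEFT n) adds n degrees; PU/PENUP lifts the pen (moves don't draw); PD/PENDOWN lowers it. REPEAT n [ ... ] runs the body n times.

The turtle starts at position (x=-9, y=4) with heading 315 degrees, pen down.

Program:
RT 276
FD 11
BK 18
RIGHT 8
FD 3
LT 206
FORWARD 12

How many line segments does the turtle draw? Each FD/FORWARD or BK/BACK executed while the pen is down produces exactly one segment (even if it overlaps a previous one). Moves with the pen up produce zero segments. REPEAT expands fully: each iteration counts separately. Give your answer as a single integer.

Executing turtle program step by step:
Start: pos=(-9,4), heading=315, pen down
RT 276: heading 315 -> 39
FD 11: (-9,4) -> (-0.451,10.923) [heading=39, draw]
BK 18: (-0.451,10.923) -> (-14.44,-0.405) [heading=39, draw]
RT 8: heading 39 -> 31
FD 3: (-14.44,-0.405) -> (-11.869,1.14) [heading=31, draw]
LT 206: heading 31 -> 237
FD 12: (-11.869,1.14) -> (-18.404,-8.924) [heading=237, draw]
Final: pos=(-18.404,-8.924), heading=237, 4 segment(s) drawn
Segments drawn: 4

Answer: 4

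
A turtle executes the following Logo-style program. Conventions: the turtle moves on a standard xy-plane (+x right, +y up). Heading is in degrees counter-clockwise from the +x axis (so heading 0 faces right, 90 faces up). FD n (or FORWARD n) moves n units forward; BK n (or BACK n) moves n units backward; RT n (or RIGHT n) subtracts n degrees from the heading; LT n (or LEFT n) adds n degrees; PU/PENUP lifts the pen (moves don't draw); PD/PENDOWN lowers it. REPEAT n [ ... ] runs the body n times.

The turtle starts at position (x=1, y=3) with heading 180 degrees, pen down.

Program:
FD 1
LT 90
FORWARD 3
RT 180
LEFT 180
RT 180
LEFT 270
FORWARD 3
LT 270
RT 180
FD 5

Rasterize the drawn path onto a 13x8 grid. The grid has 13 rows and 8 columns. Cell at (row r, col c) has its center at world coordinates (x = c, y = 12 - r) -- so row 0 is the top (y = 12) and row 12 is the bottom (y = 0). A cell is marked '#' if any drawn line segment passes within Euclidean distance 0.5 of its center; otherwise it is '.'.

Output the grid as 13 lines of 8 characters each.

Segment 0: (1,3) -> (0,3)
Segment 1: (0,3) -> (-0,0)
Segment 2: (-0,0) -> (3,-0)
Segment 3: (3,-0) -> (3,5)

Answer: ........
........
........
........
........
........
........
...#....
...#....
##.#....
#..#....
#..#....
####....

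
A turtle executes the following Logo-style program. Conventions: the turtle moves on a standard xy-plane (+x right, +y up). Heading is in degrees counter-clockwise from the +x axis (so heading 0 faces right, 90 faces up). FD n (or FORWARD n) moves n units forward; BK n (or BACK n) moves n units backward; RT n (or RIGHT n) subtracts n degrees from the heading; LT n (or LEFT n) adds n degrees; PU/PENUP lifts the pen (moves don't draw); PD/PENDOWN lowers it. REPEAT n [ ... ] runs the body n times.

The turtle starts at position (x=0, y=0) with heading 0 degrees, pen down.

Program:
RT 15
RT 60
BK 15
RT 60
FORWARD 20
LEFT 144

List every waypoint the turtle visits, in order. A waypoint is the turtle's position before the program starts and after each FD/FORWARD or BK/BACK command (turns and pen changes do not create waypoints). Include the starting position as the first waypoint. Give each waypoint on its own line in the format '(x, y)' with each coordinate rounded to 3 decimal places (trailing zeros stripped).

Executing turtle program step by step:
Start: pos=(0,0), heading=0, pen down
RT 15: heading 0 -> 345
RT 60: heading 345 -> 285
BK 15: (0,0) -> (-3.882,14.489) [heading=285, draw]
RT 60: heading 285 -> 225
FD 20: (-3.882,14.489) -> (-18.024,0.347) [heading=225, draw]
LT 144: heading 225 -> 9
Final: pos=(-18.024,0.347), heading=9, 2 segment(s) drawn
Waypoints (3 total):
(0, 0)
(-3.882, 14.489)
(-18.024, 0.347)

Answer: (0, 0)
(-3.882, 14.489)
(-18.024, 0.347)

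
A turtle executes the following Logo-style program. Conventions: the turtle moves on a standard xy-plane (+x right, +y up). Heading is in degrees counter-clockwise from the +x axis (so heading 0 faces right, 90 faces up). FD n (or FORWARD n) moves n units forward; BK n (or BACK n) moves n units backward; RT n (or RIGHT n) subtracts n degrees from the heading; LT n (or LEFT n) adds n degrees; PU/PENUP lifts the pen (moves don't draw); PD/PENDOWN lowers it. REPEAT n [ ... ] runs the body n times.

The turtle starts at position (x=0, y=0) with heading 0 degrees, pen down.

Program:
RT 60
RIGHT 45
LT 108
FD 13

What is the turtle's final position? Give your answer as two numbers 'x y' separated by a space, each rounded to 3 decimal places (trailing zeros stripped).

Answer: 12.982 0.68

Derivation:
Executing turtle program step by step:
Start: pos=(0,0), heading=0, pen down
RT 60: heading 0 -> 300
RT 45: heading 300 -> 255
LT 108: heading 255 -> 3
FD 13: (0,0) -> (12.982,0.68) [heading=3, draw]
Final: pos=(12.982,0.68), heading=3, 1 segment(s) drawn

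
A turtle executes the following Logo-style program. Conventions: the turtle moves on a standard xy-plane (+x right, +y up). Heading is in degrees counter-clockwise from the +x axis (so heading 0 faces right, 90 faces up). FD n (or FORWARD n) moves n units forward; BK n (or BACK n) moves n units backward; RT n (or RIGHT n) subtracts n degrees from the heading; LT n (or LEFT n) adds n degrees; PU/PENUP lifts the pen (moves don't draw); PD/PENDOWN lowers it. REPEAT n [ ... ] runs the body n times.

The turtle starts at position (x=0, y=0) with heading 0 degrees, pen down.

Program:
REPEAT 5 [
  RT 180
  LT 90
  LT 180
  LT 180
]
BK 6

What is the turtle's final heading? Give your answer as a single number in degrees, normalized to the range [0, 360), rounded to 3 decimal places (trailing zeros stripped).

Answer: 270

Derivation:
Executing turtle program step by step:
Start: pos=(0,0), heading=0, pen down
REPEAT 5 [
  -- iteration 1/5 --
  RT 180: heading 0 -> 180
  LT 90: heading 180 -> 270
  LT 180: heading 270 -> 90
  LT 180: heading 90 -> 270
  -- iteration 2/5 --
  RT 180: heading 270 -> 90
  LT 90: heading 90 -> 180
  LT 180: heading 180 -> 0
  LT 180: heading 0 -> 180
  -- iteration 3/5 --
  RT 180: heading 180 -> 0
  LT 90: heading 0 -> 90
  LT 180: heading 90 -> 270
  LT 180: heading 270 -> 90
  -- iteration 4/5 --
  RT 180: heading 90 -> 270
  LT 90: heading 270 -> 0
  LT 180: heading 0 -> 180
  LT 180: heading 180 -> 0
  -- iteration 5/5 --
  RT 180: heading 0 -> 180
  LT 90: heading 180 -> 270
  LT 180: heading 270 -> 90
  LT 180: heading 90 -> 270
]
BK 6: (0,0) -> (0,6) [heading=270, draw]
Final: pos=(0,6), heading=270, 1 segment(s) drawn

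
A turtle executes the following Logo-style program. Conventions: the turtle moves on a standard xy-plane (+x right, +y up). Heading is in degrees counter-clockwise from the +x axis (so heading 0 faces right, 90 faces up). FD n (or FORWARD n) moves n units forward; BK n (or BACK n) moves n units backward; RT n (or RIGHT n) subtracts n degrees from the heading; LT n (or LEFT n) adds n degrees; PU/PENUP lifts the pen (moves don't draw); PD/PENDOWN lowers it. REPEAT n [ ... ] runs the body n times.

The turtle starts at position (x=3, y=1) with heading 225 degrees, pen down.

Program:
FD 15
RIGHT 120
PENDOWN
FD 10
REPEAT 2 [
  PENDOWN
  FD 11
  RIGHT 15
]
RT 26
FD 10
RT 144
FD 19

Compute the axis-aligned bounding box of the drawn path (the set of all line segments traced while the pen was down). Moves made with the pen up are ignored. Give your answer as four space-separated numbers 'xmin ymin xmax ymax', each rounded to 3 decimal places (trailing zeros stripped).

Answer: -13.042 -9.607 3 29.225

Derivation:
Executing turtle program step by step:
Start: pos=(3,1), heading=225, pen down
FD 15: (3,1) -> (-7.607,-9.607) [heading=225, draw]
RT 120: heading 225 -> 105
PD: pen down
FD 10: (-7.607,-9.607) -> (-10.195,0.053) [heading=105, draw]
REPEAT 2 [
  -- iteration 1/2 --
  PD: pen down
  FD 11: (-10.195,0.053) -> (-13.042,10.678) [heading=105, draw]
  RT 15: heading 105 -> 90
  -- iteration 2/2 --
  PD: pen down
  FD 11: (-13.042,10.678) -> (-13.042,21.678) [heading=90, draw]
  RT 15: heading 90 -> 75
]
RT 26: heading 75 -> 49
FD 10: (-13.042,21.678) -> (-6.481,29.225) [heading=49, draw]
RT 144: heading 49 -> 265
FD 19: (-6.481,29.225) -> (-8.137,10.297) [heading=265, draw]
Final: pos=(-8.137,10.297), heading=265, 6 segment(s) drawn

Segment endpoints: x in {-13.042, -10.195, -8.137, -7.607, -6.481, 3}, y in {-9.607, 0.053, 1, 10.297, 10.678, 21.678, 29.225}
xmin=-13.042, ymin=-9.607, xmax=3, ymax=29.225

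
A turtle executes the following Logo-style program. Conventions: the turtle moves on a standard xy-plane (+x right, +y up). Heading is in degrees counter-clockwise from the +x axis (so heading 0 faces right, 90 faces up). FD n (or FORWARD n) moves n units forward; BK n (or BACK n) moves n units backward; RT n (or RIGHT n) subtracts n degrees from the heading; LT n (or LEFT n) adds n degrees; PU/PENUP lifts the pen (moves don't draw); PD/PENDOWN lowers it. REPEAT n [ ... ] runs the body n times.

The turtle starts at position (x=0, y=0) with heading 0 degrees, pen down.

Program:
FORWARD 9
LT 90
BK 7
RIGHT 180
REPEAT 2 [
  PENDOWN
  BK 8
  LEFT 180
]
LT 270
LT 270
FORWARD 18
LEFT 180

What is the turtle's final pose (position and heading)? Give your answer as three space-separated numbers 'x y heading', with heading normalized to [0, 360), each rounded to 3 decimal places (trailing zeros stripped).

Answer: 9 11 270

Derivation:
Executing turtle program step by step:
Start: pos=(0,0), heading=0, pen down
FD 9: (0,0) -> (9,0) [heading=0, draw]
LT 90: heading 0 -> 90
BK 7: (9,0) -> (9,-7) [heading=90, draw]
RT 180: heading 90 -> 270
REPEAT 2 [
  -- iteration 1/2 --
  PD: pen down
  BK 8: (9,-7) -> (9,1) [heading=270, draw]
  LT 180: heading 270 -> 90
  -- iteration 2/2 --
  PD: pen down
  BK 8: (9,1) -> (9,-7) [heading=90, draw]
  LT 180: heading 90 -> 270
]
LT 270: heading 270 -> 180
LT 270: heading 180 -> 90
FD 18: (9,-7) -> (9,11) [heading=90, draw]
LT 180: heading 90 -> 270
Final: pos=(9,11), heading=270, 5 segment(s) drawn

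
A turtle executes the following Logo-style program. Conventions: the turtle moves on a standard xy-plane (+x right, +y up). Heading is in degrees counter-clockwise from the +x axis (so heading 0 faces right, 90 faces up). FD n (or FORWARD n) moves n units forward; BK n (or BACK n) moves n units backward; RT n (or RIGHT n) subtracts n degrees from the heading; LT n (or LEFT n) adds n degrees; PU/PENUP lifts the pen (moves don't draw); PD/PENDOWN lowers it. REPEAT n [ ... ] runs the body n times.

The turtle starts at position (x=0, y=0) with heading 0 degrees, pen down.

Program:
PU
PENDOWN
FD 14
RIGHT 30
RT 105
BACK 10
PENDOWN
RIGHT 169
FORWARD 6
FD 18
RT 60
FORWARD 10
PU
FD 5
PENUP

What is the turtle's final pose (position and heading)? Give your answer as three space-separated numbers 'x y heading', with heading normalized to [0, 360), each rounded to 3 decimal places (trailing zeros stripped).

Executing turtle program step by step:
Start: pos=(0,0), heading=0, pen down
PU: pen up
PD: pen down
FD 14: (0,0) -> (14,0) [heading=0, draw]
RT 30: heading 0 -> 330
RT 105: heading 330 -> 225
BK 10: (14,0) -> (21.071,7.071) [heading=225, draw]
PD: pen down
RT 169: heading 225 -> 56
FD 6: (21.071,7.071) -> (24.426,12.045) [heading=56, draw]
FD 18: (24.426,12.045) -> (34.492,26.968) [heading=56, draw]
RT 60: heading 56 -> 356
FD 10: (34.492,26.968) -> (44.467,26.27) [heading=356, draw]
PU: pen up
FD 5: (44.467,26.27) -> (49.455,25.922) [heading=356, move]
PU: pen up
Final: pos=(49.455,25.922), heading=356, 5 segment(s) drawn

Answer: 49.455 25.922 356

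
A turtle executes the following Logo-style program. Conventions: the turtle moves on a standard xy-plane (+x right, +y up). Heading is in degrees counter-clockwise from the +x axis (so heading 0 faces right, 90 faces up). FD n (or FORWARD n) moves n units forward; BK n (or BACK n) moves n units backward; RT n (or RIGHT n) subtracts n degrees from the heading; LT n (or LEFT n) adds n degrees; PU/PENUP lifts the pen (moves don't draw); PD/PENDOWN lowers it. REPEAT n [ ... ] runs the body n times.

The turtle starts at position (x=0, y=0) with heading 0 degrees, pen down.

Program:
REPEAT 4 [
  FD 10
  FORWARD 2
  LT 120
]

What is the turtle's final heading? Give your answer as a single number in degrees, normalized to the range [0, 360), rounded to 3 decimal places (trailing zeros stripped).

Executing turtle program step by step:
Start: pos=(0,0), heading=0, pen down
REPEAT 4 [
  -- iteration 1/4 --
  FD 10: (0,0) -> (10,0) [heading=0, draw]
  FD 2: (10,0) -> (12,0) [heading=0, draw]
  LT 120: heading 0 -> 120
  -- iteration 2/4 --
  FD 10: (12,0) -> (7,8.66) [heading=120, draw]
  FD 2: (7,8.66) -> (6,10.392) [heading=120, draw]
  LT 120: heading 120 -> 240
  -- iteration 3/4 --
  FD 10: (6,10.392) -> (1,1.732) [heading=240, draw]
  FD 2: (1,1.732) -> (0,0) [heading=240, draw]
  LT 120: heading 240 -> 0
  -- iteration 4/4 --
  FD 10: (0,0) -> (10,0) [heading=0, draw]
  FD 2: (10,0) -> (12,0) [heading=0, draw]
  LT 120: heading 0 -> 120
]
Final: pos=(12,0), heading=120, 8 segment(s) drawn

Answer: 120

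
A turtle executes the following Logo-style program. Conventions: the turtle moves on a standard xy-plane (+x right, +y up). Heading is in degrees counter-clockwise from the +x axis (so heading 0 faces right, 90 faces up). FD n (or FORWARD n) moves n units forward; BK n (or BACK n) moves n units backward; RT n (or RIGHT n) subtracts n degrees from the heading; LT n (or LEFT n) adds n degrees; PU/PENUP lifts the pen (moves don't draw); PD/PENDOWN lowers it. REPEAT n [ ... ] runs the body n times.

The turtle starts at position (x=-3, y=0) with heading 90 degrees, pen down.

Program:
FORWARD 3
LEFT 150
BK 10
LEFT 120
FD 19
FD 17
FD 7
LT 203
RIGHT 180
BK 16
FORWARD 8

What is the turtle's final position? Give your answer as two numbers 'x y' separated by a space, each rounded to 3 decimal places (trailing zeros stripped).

Answer: 37.636 8.534

Derivation:
Executing turtle program step by step:
Start: pos=(-3,0), heading=90, pen down
FD 3: (-3,0) -> (-3,3) [heading=90, draw]
LT 150: heading 90 -> 240
BK 10: (-3,3) -> (2,11.66) [heading=240, draw]
LT 120: heading 240 -> 0
FD 19: (2,11.66) -> (21,11.66) [heading=0, draw]
FD 17: (21,11.66) -> (38,11.66) [heading=0, draw]
FD 7: (38,11.66) -> (45,11.66) [heading=0, draw]
LT 203: heading 0 -> 203
RT 180: heading 203 -> 23
BK 16: (45,11.66) -> (30.272,5.409) [heading=23, draw]
FD 8: (30.272,5.409) -> (37.636,8.534) [heading=23, draw]
Final: pos=(37.636,8.534), heading=23, 7 segment(s) drawn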